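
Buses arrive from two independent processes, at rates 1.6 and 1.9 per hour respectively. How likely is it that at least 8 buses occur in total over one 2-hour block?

Independent Poisson processes superpose: combined rate λ = 1.6 + 1.9 = 3.5 per hour.
Over the interval, μ = 3.5 × 2 = 7 (a 2-hour block = 2 hours).
P(N ≥ 8) = 1 − P(N ≤ 7) ≈ 0.4013.

0.4013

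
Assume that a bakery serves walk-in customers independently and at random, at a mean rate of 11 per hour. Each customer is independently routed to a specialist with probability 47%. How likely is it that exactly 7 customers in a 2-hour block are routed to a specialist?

Thinning: the customers that are routed to a specialist themselves form a Poisson process with rate 0.47 × 11 = 5.17 per hour.
Over the interval, μ = 5.17 × 2 = 10.34 (a 2-hour block = 2 hours).
P(N = 7) = e^(−10.34) · 10.34^7/7! ≈ 0.0810.

0.0810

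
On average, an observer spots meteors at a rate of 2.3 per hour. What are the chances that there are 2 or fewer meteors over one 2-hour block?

Over the interval, μ = 2.3 × 2 = 4.6 (a 2-hour block = 2 hours).
P(N ≤ 2) = Σ_{j=0}^{2} e^(−μ) μ^j/j! ≈ 0.1626.

0.1626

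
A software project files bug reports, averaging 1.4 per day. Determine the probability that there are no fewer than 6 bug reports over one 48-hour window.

Over the interval, μ = 1.4 × 2 = 2.8 (a 48-hour window = 2 days).
P(N ≥ 6) = 1 − P(N ≤ 5) = 1 − Σ_{j=0}^{5} e^(−μ) μ^j/j! ≈ 0.0651.

0.0651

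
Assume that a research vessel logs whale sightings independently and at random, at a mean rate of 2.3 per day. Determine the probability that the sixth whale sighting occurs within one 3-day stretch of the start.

Over the interval, μ = 2.3 × 3 = 6.9 (a 3-day stretch = 3 days).
The sixth arrival falls in the interval iff at least 6 events occur there: P(S_6 ≤ t) = P(N ≥ 6) = 1 − P(N ≤ 5) ≈ 0.6863.

0.6863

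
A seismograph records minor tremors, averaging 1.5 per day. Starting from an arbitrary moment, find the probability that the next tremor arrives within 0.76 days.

0.6802

Inter-arrival times are exponential with rate λ = 1.5 per day.
P(T ≤ 0.76) = 1 − e^(−λt) = 1 − e^(−1.5 × 0.76) = 1 − e^(−1.14) ≈ 0.6802.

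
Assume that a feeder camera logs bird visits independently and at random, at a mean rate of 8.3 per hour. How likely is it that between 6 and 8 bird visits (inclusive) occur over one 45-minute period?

Over the interval, μ = 8.3 × 0.75 = 6.225 (a 45-minute period = 0.75 hours).
P(6 ≤ N ≤ 8) = Σ_{j=6}^{8} e^(−6.225) · 6.225^j/j! ≈ 0.4129.

0.4129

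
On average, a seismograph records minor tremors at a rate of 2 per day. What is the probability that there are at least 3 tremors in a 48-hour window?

Over the interval, μ = 2 × 2 = 4 (a 48-hour window = 2 days).
P(N ≥ 3) = 1 − P(N ≤ 2) = 1 − Σ_{j=0}^{2} e^(−μ) μ^j/j! ≈ 0.7619.

0.7619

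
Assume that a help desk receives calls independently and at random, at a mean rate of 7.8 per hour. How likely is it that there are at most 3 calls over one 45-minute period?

0.1651

Over the interval, μ = 7.8 × 0.75 = 5.85 (a 45-minute period = 0.75 hours).
P(N ≤ 3) = Σ_{j=0}^{3} e^(−μ) μ^j/j! ≈ 0.1651.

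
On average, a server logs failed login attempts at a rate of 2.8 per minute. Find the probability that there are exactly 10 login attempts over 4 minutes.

0.1170

Over the interval, μ = 2.8 × 4 = 11.2 (4 minutes).
P(N = 10) = e^(−μ) μ^10/10! = e^(−11.2) · 11.2^10/3628800 ≈ 0.1170.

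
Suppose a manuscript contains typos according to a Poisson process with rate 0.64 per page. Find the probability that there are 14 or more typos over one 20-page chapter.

Over the interval, μ = 0.64 × 20 = 12.8 (a 20-page chapter = 20 pages).
P(N ≥ 14) = 1 − P(N ≤ 13) = 1 − Σ_{j=0}^{13} e^(−μ) μ^j/j! ≈ 0.4050.

0.4050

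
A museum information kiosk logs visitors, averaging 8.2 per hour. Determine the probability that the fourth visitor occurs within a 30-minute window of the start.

0.5858

Over the interval, μ = 8.2 × 0.5 = 4.1 (a 30-minute window = 0.5 hours).
The fourth arrival falls in the interval iff at least 4 events occur there: P(S_4 ≤ t) = P(N ≥ 4) = 1 − P(N ≤ 3) ≈ 0.5858.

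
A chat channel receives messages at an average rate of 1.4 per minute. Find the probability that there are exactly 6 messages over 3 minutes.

Over the interval, μ = 1.4 × 3 = 4.2 (3 minutes).
P(N = 6) = e^(−μ) μ^6/6! = e^(−4.2) · 4.2^6/720 ≈ 0.1143.

0.1143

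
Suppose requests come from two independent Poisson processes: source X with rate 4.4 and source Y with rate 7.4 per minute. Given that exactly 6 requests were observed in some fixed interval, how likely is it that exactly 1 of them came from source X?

Given the total, each event is independently from source X with probability p = λ_X/(λ_X+λ_Y) = 4.4/11.8 ≈ 0.3729.
So K ~ Binomial(6, 4.4/11.8): P(K = 1) = C(6,1) · (4.4/11.8)^1 · (7.4/11.8)^5 ≈ 0.2170.

0.2170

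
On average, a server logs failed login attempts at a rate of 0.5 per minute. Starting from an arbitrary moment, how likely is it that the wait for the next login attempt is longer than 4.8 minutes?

0.0907

The wait for the next event is exponential with rate λ = 0.5 per minute.
P(T > 4.8) = e^(−λt) = e^(−0.5 × 4.8) = e^(−2.4) ≈ 0.0907.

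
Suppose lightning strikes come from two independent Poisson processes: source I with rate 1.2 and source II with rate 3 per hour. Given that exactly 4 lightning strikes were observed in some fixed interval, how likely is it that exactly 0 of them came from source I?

Given the total, each event is independently from source I with probability p = λ_I/(λ_I+λ_II) = 1.2/4.2 ≈ 0.2857.
So K ~ Binomial(4, 1.2/4.2): P(K = 0) = C(4,0) · (1.2/4.2)^0 · (3/4.2)^4 ≈ 0.2603.

0.2603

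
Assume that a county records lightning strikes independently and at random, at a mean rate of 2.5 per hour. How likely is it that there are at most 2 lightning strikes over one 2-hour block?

Over the interval, μ = 2.5 × 2 = 5 (a 2-hour block = 2 hours).
P(N ≤ 2) = Σ_{j=0}^{2} e^(−μ) μ^j/j! ≈ 0.1247.

0.1247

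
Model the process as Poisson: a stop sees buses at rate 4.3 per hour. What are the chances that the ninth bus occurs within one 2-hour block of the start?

Over the interval, μ = 4.3 × 2 = 8.6 (a 2-hour block = 2 hours).
The ninth arrival falls in the interval iff at least 9 events occur there: P(S_9 ≤ t) = P(N ≥ 9) = 1 − P(N ≤ 8) ≈ 0.4906.

0.4906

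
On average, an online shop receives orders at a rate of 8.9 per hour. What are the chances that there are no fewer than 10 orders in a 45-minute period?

Over the interval, μ = 8.9 × 0.75 = 6.675 (a 45-minute period = 0.75 hours).
P(N ≥ 10) = 1 − P(N ≤ 9) = 1 − Σ_{j=0}^{9} e^(−μ) μ^j/j! ≈ 0.1381.

0.1381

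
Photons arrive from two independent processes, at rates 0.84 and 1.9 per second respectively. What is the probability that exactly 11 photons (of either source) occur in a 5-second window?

Independent Poisson processes superpose: combined rate λ = 0.84 + 1.9 = 2.74 per second.
Over the interval, μ = 2.74 × 5 = 13.7 (a 5-second window = 5 seconds).
P(N = 11) = e^(−13.7) · 13.7^11/11! ≈ 0.0897.

0.0897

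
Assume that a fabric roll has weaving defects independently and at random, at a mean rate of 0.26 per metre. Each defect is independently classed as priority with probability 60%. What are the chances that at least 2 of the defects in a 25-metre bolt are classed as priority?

Thinning: the defects that are classed as priority themselves form a Poisson process with rate 0.6 × 0.26 = 0.156 per metre.
Over the interval, μ = 0.156 × 25 = 3.9 (a 25-metre bolt = 25 metres).
P(N ≥ 2) = 1 − P(N ≤ 1) ≈ 0.9008.

0.9008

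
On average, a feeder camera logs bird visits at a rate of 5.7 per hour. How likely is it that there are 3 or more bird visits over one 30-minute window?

Over the interval, μ = 5.7 × 0.5 = 2.85 (a 30-minute window = 0.5 hours).
P(N ≥ 3) = 1 − P(N ≤ 2) = 1 − Σ_{j=0}^{2} e^(−μ) μ^j/j! ≈ 0.5424.

0.5424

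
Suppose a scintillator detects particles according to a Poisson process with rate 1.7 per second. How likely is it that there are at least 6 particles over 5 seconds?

Over the interval, μ = 1.7 × 5 = 8.5 (5 seconds).
P(N ≥ 6) = 1 − P(N ≤ 5) = 1 − Σ_{j=0}^{5} e^(−μ) μ^j/j! ≈ 0.8504.

0.8504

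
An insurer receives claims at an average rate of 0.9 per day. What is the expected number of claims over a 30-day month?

27

E[N] = λt = 0.9 × 30 = 27 (a 30-day month = 30 days).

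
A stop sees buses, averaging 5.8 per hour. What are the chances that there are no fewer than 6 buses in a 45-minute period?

0.2717

Over the interval, μ = 5.8 × 0.75 = 4.35 (a 45-minute period = 0.75 hours).
P(N ≥ 6) = 1 − P(N ≤ 5) = 1 − Σ_{j=0}^{5} e^(−μ) μ^j/j! ≈ 0.2717.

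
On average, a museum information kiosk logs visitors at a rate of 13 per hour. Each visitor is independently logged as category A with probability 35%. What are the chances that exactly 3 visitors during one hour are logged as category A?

Thinning: the visitors that are logged as category A themselves form a Poisson process with rate 0.35 × 13 = 4.55 per hour.
So μ = 4.55.
P(N = 3) = e^(−4.55) · 4.55^3/3! ≈ 0.1659.

0.1659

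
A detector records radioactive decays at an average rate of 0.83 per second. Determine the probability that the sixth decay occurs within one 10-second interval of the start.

Over the interval, μ = 0.83 × 10 = 8.3 (a 10-second interval = 10 seconds).
The sixth arrival falls in the interval iff at least 6 events occur there: P(S_6 ≤ t) = P(N ≥ 6) = 1 − P(N ≤ 5) ≈ 0.8347.

0.8347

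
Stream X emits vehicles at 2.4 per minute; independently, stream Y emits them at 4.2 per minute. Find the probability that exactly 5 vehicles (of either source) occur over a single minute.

Independent Poisson processes superpose: combined rate λ = 2.4 + 4.2 = 6.6 per minute.
So μ = 6.6.
P(N = 5) = e^(−6.6) · 6.6^5/5! ≈ 0.1420.

0.1420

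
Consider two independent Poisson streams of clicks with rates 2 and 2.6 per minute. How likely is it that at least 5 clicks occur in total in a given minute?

Independent Poisson processes superpose: combined rate λ = 2 + 2.6 = 4.6 per minute.
So μ = 4.6.
P(N ≥ 5) = 1 − P(N ≤ 4) ≈ 0.4868.

0.4868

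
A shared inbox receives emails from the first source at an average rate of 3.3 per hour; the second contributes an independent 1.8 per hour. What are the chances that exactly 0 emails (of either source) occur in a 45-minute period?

Independent Poisson processes superpose: combined rate λ = 3.3 + 1.8 = 5.1 per hour.
Over the interval, μ = 5.1 × 0.75 = 3.825 (a 45-minute period = 0.75 hours).
P(N = 0) = e^(−3.825) · 3.825^0/0! ≈ 0.0218.

0.0218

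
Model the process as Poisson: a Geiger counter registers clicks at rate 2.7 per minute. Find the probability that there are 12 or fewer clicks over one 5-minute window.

0.4093

Over the interval, μ = 2.7 × 5 = 13.5 (a 5-minute window = 5 minutes).
P(N ≤ 12) = Σ_{j=0}^{12} e^(−μ) μ^j/j! ≈ 0.4093.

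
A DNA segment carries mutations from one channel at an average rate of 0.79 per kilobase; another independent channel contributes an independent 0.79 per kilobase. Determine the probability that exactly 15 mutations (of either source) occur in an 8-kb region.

0.0832

Independent Poisson processes superpose: combined rate λ = 0.79 + 0.79 = 1.58 per kilobase.
Over the interval, μ = 1.58 × 8 = 12.64 (an 8-kb region = 8 kilobases).
P(N = 15) = e^(−12.64) · 12.64^15/15! ≈ 0.0832.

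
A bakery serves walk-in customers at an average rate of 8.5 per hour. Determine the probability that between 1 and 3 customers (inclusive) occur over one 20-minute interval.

Over the interval, μ = 8.5 × 1/3 ≈ 2.83333 (a 20-minute interval = 1/3 hours).
P(1 ≤ N ≤ 3) = Σ_{j=1}^{3} e^(−2.83333) · 2.83333^j/j! ≈ 0.6257.

0.6257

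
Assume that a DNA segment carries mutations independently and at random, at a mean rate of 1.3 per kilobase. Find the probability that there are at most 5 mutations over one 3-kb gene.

0.8006

Over the interval, μ = 1.3 × 3 = 3.9 (a 3-kb gene = 3 kilobases).
P(N ≤ 5) = Σ_{j=0}^{5} e^(−μ) μ^j/j! ≈ 0.8006.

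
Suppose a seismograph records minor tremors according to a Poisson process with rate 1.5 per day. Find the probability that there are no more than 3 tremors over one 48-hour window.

0.6472

Over the interval, μ = 1.5 × 2 = 3 (a 48-hour window = 2 days).
P(N ≤ 3) = Σ_{j=0}^{3} e^(−μ) μ^j/j! ≈ 0.6472.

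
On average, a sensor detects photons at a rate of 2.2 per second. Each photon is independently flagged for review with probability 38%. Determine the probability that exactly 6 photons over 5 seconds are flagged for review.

Thinning: the photons that are flagged for review themselves form a Poisson process with rate 0.38 × 2.2 = 0.836 per second.
Over the interval, μ = 0.836 × 5 = 4.18 (5 seconds).
P(N = 6) = e^(−4.18) · 4.18^6/6! ≈ 0.1133.

0.1133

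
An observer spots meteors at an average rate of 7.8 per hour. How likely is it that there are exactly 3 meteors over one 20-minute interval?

0.2176

Over the interval, μ = 7.8 × 1/3 = 2.6 (a 20-minute interval = 1/3 hours).
P(N = 3) = e^(−μ) μ^3/3! = e^(−2.6) · 2.6^3/6 ≈ 0.2176.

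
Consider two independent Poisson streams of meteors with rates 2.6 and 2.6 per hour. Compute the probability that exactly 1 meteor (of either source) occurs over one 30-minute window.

Independent Poisson processes superpose: combined rate λ = 2.6 + 2.6 = 5.2 per hour.
Over the interval, μ = 5.2 × 0.5 = 2.6 (a 30-minute window = 0.5 hours).
P(N = 1) = e^(−2.6) · 2.6^1/1! ≈ 0.1931.

0.1931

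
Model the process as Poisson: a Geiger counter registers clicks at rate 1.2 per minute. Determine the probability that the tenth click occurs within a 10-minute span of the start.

0.7576

Over the interval, μ = 1.2 × 10 = 12 (a 10-minute span = 10 minutes).
The tenth arrival falls in the interval iff at least 10 events occur there: P(S_10 ≤ t) = P(N ≥ 10) = 1 − P(N ≤ 9) ≈ 0.7576.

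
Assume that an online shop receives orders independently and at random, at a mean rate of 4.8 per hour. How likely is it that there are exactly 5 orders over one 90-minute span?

0.1204

Over the interval, μ = 4.8 × 1.5 = 7.2 (a 90-minute span = 1.5 hours).
P(N = 5) = e^(−μ) μ^5/5! = e^(−7.2) · 7.2^5/120 ≈ 0.1204.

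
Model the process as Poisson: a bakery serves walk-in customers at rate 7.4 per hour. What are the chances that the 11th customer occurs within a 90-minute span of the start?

0.5520

Over the interval, μ = 7.4 × 1.5 = 11.1 (a 90-minute span = 1.5 hours).
The 11th arrival falls in the interval iff at least 11 events occur there: P(S_11 ≤ t) = P(N ≥ 11) = 1 − P(N ≤ 10) ≈ 0.5520.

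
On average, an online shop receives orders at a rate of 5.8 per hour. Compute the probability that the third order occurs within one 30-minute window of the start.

Over the interval, μ = 5.8 × 0.5 = 2.9 (a 30-minute window = 0.5 hours).
The third arrival falls in the interval iff at least 3 events occur there: P(S_3 ≤ t) = P(N ≥ 3) = 1 − P(N ≤ 2) ≈ 0.5540.

0.5540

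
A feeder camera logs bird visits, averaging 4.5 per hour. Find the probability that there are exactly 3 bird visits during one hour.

0.1687

With mean μ = 4.5 per hour,
P(N = 3) = e^(−μ) μ^3/3! = e^(−4.5) · 4.5^3/6 ≈ 0.1687.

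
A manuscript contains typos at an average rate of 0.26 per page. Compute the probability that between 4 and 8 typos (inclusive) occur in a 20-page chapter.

0.6800

Over the interval, μ = 0.26 × 20 = 5.2 (a 20-page chapter = 20 pages).
P(4 ≤ N ≤ 8) = Σ_{j=4}^{8} e^(−5.2) · 5.2^j/j! ≈ 0.6800.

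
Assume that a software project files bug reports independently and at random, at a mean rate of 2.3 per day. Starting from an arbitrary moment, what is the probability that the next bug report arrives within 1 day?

0.8997

Inter-arrival times are exponential with rate λ = 2.3 per day.
P(T ≤ 1) = 1 − e^(−λt) = 1 − e^(−2.3 × 1) = 1 − e^(−2.3) ≈ 0.8997.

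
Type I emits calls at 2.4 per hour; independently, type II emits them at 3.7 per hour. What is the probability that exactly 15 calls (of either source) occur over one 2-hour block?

0.0759

Independent Poisson processes superpose: combined rate λ = 2.4 + 3.7 = 6.1 per hour.
Over the interval, μ = 6.1 × 2 = 12.2 (a 2-hour block = 2 hours).
P(N = 15) = e^(−12.2) · 12.2^15/15! ≈ 0.0759.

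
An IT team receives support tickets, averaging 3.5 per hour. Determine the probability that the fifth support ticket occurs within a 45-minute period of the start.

Over the interval, μ = 3.5 × 0.75 = 2.625 (a 45-minute period = 0.75 hours).
The fifth arrival falls in the interval iff at least 5 events occur there: P(S_5 ≤ t) = P(N ≥ 5) = 1 − P(N ≤ 4) ≈ 0.1261.

0.1261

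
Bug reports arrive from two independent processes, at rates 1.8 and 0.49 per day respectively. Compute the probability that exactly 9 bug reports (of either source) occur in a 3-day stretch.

Independent Poisson processes superpose: combined rate λ = 1.8 + 0.49 = 2.29 per day.
Over the interval, μ = 2.29 × 3 = 6.87 (a 3-day stretch = 3 days).
P(N = 9) = e^(−6.87) · 6.87^9/9! ≈ 0.0976.

0.0976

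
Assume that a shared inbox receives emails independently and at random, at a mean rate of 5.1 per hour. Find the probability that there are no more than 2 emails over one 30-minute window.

Over the interval, μ = 5.1 × 0.5 = 2.55 (a 30-minute window = 0.5 hours).
P(N ≤ 2) = Σ_{j=0}^{2} e^(−μ) μ^j/j! ≈ 0.5311.

0.5311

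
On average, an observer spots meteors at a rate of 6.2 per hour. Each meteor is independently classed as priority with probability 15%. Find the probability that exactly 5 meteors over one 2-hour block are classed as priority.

Thinning: the meteors that are classed as priority themselves form a Poisson process with rate 0.15 × 6.2 = 0.93 per hour.
Over the interval, μ = 0.93 × 2 = 1.86 (a 2-hour block = 2 hours).
P(N = 5) = e^(−1.86) · 1.86^5/5! ≈ 0.0289.

0.0289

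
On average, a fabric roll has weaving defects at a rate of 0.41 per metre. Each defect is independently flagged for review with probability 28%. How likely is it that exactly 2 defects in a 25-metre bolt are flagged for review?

0.2335

Thinning: the defects that are flagged for review themselves form a Poisson process with rate 0.28 × 0.41 = 0.1148 per metre.
Over the interval, μ = 0.1148 × 25 = 2.87 (a 25-metre bolt = 25 metres).
P(N = 2) = e^(−2.87) · 2.87^2/2! ≈ 0.2335.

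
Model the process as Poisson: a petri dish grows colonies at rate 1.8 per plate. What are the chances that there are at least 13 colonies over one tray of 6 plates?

Over the interval, μ = 1.8 × 6 = 10.8 (a tray of 6 plates = 6 plates).
P(N ≥ 13) = 1 − P(N ≤ 12) = 1 − Σ_{j=0}^{12} e^(−μ) μ^j/j! ≈ 0.2896.

0.2896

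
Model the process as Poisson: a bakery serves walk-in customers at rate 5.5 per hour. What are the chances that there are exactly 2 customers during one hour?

0.0618

With mean μ = 5.5 per hour,
P(N = 2) = e^(−μ) μ^2/2! = e^(−5.5) · 5.5^2/2 ≈ 0.0618.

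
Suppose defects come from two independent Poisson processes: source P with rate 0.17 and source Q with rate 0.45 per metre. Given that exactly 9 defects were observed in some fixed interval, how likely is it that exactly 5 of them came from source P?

Given the total, each event is independently from source P with probability p = λ_P/(λ_P+λ_Q) = 0.17/0.62 ≈ 0.2742.
So K ~ Binomial(9, 0.17/0.62): P(K = 5) = C(9,5) · (0.17/0.62)^5 · (0.45/0.62)^4 ≈ 0.0542.

0.0542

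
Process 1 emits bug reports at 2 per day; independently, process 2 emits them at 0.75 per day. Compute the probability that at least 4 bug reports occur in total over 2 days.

Independent Poisson processes superpose: combined rate λ = 2 + 0.75 = 2.75 per day.
Over the interval, μ = 2.75 × 2 = 5.5 (2 days).
P(N ≥ 4) = 1 − P(N ≤ 3) ≈ 0.7983.

0.7983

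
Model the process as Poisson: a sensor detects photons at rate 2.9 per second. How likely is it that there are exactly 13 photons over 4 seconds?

0.1014

Over the interval, μ = 2.9 × 4 = 11.6 (4 seconds).
P(N = 13) = e^(−μ) μ^13/13! = e^(−11.6) · 11.6^13/6227020800 ≈ 0.1014.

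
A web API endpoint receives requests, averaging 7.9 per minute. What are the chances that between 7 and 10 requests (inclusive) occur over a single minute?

With mean μ = 7.9 per minute,
P(7 ≤ N ≤ 10) = Σ_{j=7}^{10} e^(−7.9) · 7.9^j/j! ≈ 0.4999.

0.4999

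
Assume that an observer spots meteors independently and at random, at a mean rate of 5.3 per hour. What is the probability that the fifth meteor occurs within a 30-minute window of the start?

0.1297

Over the interval, μ = 5.3 × 0.5 = 2.65 (a 30-minute window = 0.5 hours).
The fifth arrival falls in the interval iff at least 5 events occur there: P(S_5 ≤ t) = P(N ≥ 5) = 1 − P(N ≤ 4) ≈ 0.1297.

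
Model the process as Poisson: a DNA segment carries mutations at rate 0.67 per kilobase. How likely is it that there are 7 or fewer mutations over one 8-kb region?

0.8264

Over the interval, μ = 0.67 × 8 = 5.36 (an 8-kb region = 8 kilobases).
P(N ≤ 7) = Σ_{j=0}^{7} e^(−μ) μ^j/j! ≈ 0.8264.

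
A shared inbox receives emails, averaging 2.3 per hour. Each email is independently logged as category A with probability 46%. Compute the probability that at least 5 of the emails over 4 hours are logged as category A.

Thinning: the emails that are logged as category A themselves form a Poisson process with rate 0.46 × 2.3 = 1.058 per hour.
Over the interval, μ = 1.058 × 4 = 4.232 (4 hours).
P(N ≥ 5) = 1 − P(N ≤ 4) ≈ 0.4164.

0.4164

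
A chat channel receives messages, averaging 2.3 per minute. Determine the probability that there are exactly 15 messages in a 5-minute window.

Over the interval, μ = 2.3 × 5 = 11.5 (a 5-minute window = 5 minutes).
P(N = 15) = e^(−μ) μ^15/15! = e^(−11.5) · 11.5^15/1307674368000 ≈ 0.0630.

0.0630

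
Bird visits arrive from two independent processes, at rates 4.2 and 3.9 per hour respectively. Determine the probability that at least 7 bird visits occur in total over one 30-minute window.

Independent Poisson processes superpose: combined rate λ = 4.2 + 3.9 = 8.1 per hour.
Over the interval, μ = 8.1 × 0.5 = 4.05 (a 30-minute window = 0.5 hours).
P(N ≥ 7) = 1 − P(N ≤ 6) ≈ 0.1159.

0.1159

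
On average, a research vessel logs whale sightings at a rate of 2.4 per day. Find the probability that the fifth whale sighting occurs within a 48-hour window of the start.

0.5237

Over the interval, μ = 2.4 × 2 = 4.8 (a 48-hour window = 2 days).
The fifth arrival falls in the interval iff at least 5 events occur there: P(S_5 ≤ t) = P(N ≥ 5) = 1 − P(N ≤ 4) ≈ 0.5237.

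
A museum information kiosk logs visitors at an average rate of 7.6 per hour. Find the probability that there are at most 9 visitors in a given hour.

With mean μ = 7.6 per hour,
P(N ≤ 9) = Σ_{j=0}^{9} e^(−μ) μ^j/j! ≈ 0.7649.

0.7649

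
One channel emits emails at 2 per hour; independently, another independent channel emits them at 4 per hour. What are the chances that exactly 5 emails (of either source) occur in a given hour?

Independent Poisson processes superpose: combined rate λ = 2 + 4 = 6 per hour.
So μ = 6.
P(N = 5) = e^(−6) · 6^5/5! ≈ 0.1606.

0.1606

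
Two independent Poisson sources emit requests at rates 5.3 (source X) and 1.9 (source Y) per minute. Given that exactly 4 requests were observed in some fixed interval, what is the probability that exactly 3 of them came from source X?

0.4210

Given the total, each event is independently from source X with probability p = λ_X/(λ_X+λ_Y) = 5.3/7.2 ≈ 0.7361.
So K ~ Binomial(4, 5.3/7.2): P(K = 3) = C(4,3) · (5.3/7.2)^3 · (1.9/7.2)^1 ≈ 0.4210.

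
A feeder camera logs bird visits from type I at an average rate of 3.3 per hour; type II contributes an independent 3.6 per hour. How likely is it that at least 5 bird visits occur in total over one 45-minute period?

Independent Poisson processes superpose: combined rate λ = 3.3 + 3.6 = 6.9 per hour.
Over the interval, μ = 6.9 × 0.75 = 5.175 (a 45-minute period = 0.75 hours).
P(N ≥ 5) = 1 − P(N ≤ 4) ≈ 0.5897.

0.5897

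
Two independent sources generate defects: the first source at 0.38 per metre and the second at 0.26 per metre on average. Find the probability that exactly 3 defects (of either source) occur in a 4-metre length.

Independent Poisson processes superpose: combined rate λ = 0.38 + 0.26 = 0.64 per metre.
Over the interval, μ = 0.64 × 4 = 2.56 (a 4-metre length = 4 metres).
P(N = 3) = e^(−2.56) · 2.56^3/3! ≈ 0.2162.

0.2162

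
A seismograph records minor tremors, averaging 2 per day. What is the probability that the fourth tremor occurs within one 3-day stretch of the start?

Over the interval, μ = 2 × 3 = 6 (a 3-day stretch = 3 days).
The fourth arrival falls in the interval iff at least 4 events occur there: P(S_4 ≤ t) = P(N ≥ 4) = 1 − P(N ≤ 3) ≈ 0.8488.

0.8488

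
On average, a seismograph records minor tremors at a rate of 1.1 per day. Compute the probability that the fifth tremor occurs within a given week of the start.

0.8819

Over the interval, μ = 1.1 × 7 = 7.7 (a week = 7 days).
The fifth arrival falls in the interval iff at least 5 events occur there: P(S_5 ≤ t) = P(N ≥ 5) = 1 − P(N ≤ 4) ≈ 0.8819.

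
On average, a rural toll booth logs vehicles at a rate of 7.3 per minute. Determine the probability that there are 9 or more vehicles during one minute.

With mean μ = 7.3 per minute,
P(N ≥ 9) = 1 − P(N ≤ 8) = 1 − Σ_{j=0}^{8} e^(−μ) μ^j/j! ≈ 0.3108.

0.3108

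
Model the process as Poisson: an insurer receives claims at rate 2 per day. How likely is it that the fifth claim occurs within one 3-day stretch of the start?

0.7149

Over the interval, μ = 2 × 3 = 6 (a 3-day stretch = 3 days).
The fifth arrival falls in the interval iff at least 5 events occur there: P(S_5 ≤ t) = P(N ≥ 5) = 1 − P(N ≤ 4) ≈ 0.7149.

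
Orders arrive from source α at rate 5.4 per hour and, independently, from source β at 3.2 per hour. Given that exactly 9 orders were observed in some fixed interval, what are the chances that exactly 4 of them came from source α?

0.1397

Given the total, each event is independently from source α with probability p = λ_α/(λ_α+λ_β) = 5.4/8.6 ≈ 0.6279.
So K ~ Binomial(9, 5.4/8.6): P(K = 4) = C(9,4) · (5.4/8.6)^4 · (3.2/8.6)^5 ≈ 0.1397.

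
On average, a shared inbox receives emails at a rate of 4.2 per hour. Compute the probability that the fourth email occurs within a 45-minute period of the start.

0.3863

Over the interval, μ = 4.2 × 0.75 = 3.15 (a 45-minute period = 0.75 hours).
The fourth arrival falls in the interval iff at least 4 events occur there: P(S_4 ≤ t) = P(N ≥ 4) = 1 − P(N ≤ 3) ≈ 0.3863.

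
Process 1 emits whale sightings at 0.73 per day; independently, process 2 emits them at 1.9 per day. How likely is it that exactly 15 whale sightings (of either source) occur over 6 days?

0.1004

Independent Poisson processes superpose: combined rate λ = 0.73 + 1.9 = 2.63 per day.
Over the interval, μ = 2.63 × 6 = 15.78 (6 days).
P(N = 15) = e^(−15.78) · 15.78^15/15! ≈ 0.1004.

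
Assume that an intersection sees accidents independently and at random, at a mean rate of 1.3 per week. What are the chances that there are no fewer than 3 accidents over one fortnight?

0.4816

Over the interval, μ = 1.3 × 2 = 2.6 (a fortnight = 2 weeks).
P(N ≥ 3) = 1 − P(N ≤ 2) = 1 − Σ_{j=0}^{2} e^(−μ) μ^j/j! ≈ 0.4816.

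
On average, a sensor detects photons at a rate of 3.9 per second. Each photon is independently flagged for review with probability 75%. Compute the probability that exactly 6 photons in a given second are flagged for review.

0.0467

Thinning: the photons that are flagged for review themselves form a Poisson process with rate 0.75 × 3.9 = 2.925 per second.
So μ = 2.925.
P(N = 6) = e^(−2.925) · 2.925^6/6! ≈ 0.0467.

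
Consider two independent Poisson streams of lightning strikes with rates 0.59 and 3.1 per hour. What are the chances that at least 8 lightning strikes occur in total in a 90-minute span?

0.1949

Independent Poisson processes superpose: combined rate λ = 0.59 + 3.1 = 3.69 per hour.
Over the interval, μ = 3.69 × 1.5 = 5.535 (a 90-minute span = 1.5 hours).
P(N ≥ 8) = 1 − P(N ≤ 7) ≈ 0.1949.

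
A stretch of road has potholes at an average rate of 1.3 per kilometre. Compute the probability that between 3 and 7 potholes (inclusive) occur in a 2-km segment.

0.4762

Over the interval, μ = 1.3 × 2 = 2.6 (a 2-km segment = 2 kilometres).
P(3 ≤ N ≤ 7) = Σ_{j=3}^{7} e^(−2.6) · 2.6^j/j! ≈ 0.4762.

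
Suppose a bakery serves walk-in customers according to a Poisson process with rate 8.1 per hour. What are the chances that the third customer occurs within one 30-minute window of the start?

0.7691

Over the interval, μ = 8.1 × 0.5 = 4.05 (a 30-minute window = 0.5 hours).
The third arrival falls in the interval iff at least 3 events occur there: P(S_3 ≤ t) = P(N ≥ 3) = 1 − P(N ≤ 2) ≈ 0.7691.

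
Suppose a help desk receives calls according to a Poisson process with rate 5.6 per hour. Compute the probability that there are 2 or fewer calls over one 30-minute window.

Over the interval, μ = 5.6 × 0.5 = 2.8 (a 30-minute window = 0.5 hours).
P(N ≤ 2) = Σ_{j=0}^{2} e^(−μ) μ^j/j! ≈ 0.4695.

0.4695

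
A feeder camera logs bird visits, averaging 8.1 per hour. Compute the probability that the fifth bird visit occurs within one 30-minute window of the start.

0.3809

Over the interval, μ = 8.1 × 0.5 = 4.05 (a 30-minute window = 0.5 hours).
The fifth arrival falls in the interval iff at least 5 events occur there: P(S_5 ≤ t) = P(N ≥ 5) = 1 − P(N ≤ 4) ≈ 0.3809.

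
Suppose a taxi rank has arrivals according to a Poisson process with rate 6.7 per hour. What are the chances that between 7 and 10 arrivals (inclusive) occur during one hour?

0.4261

With mean μ = 6.7 per hour,
P(7 ≤ N ≤ 10) = Σ_{j=7}^{10} e^(−6.7) · 6.7^j/j! ≈ 0.4261.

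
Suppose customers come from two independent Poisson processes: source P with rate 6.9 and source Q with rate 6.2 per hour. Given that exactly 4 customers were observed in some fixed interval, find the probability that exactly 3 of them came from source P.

Given the total, each event is independently from source P with probability p = λ_P/(λ_P+λ_Q) = 6.9/13.1 ≈ 0.5267.
So K ~ Binomial(4, 6.9/13.1): P(K = 3) = C(4,3) · (6.9/13.1)^3 · (6.2/13.1)^1 ≈ 0.2766.

0.2766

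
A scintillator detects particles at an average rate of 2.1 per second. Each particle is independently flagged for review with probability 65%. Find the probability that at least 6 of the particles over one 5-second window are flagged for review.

0.6764

Thinning: the particles that are flagged for review themselves form a Poisson process with rate 0.65 × 2.1 = 1.365 per second.
Over the interval, μ = 1.365 × 5 = 6.825 (a 5-second window = 5 seconds).
P(N ≥ 6) = 1 − P(N ≤ 5) ≈ 0.6764.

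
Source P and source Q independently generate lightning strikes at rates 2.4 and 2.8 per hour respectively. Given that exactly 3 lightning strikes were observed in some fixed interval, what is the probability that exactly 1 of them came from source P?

Given the total, each event is independently from source P with probability p = λ_P/(λ_P+λ_Q) = 2.4/5.2 ≈ 0.4615.
So K ~ Binomial(3, 2.4/5.2): P(K = 1) = C(3,1) · (2.4/5.2)^1 · (2.8/5.2)^2 ≈ 0.4015.

0.4015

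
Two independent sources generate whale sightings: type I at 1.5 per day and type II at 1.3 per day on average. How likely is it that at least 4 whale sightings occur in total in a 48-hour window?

0.8094

Independent Poisson processes superpose: combined rate λ = 1.5 + 1.3 = 2.8 per day.
Over the interval, μ = 2.8 × 2 = 5.6 (a 48-hour window = 2 days).
P(N ≥ 4) = 1 − P(N ≤ 3) ≈ 0.8094.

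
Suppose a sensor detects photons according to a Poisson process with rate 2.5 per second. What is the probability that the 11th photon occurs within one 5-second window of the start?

0.7029

Over the interval, μ = 2.5 × 5 = 12.5 (a 5-second window = 5 seconds).
The 11th arrival falls in the interval iff at least 11 events occur there: P(S_11 ≤ t) = P(N ≥ 11) = 1 − P(N ≤ 10) ≈ 0.7029.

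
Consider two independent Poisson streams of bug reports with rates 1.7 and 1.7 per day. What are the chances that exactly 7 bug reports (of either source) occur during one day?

Independent Poisson processes superpose: combined rate λ = 1.7 + 1.7 = 3.4 per day.
So μ = 3.4.
P(N = 7) = e^(−3.4) · 3.4^7/7! ≈ 0.0348.

0.0348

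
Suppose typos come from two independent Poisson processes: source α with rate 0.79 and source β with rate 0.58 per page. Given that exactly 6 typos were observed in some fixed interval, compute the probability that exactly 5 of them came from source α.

0.1620

Given the total, each event is independently from source α with probability p = λ_α/(λ_α+λ_β) = 0.79/1.37 ≈ 0.5766.
So K ~ Binomial(6, 0.79/1.37): P(K = 5) = C(6,5) · (0.79/1.37)^5 · (0.58/1.37)^1 ≈ 0.1620.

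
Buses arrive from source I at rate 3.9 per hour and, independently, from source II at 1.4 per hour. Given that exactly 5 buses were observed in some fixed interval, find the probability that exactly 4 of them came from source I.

0.3872

Given the total, each event is independently from source I with probability p = λ_I/(λ_I+λ_II) = 3.9/5.3 ≈ 0.7358.
So K ~ Binomial(5, 3.9/5.3): P(K = 4) = C(5,4) · (3.9/5.3)^4 · (1.4/5.3)^1 ≈ 0.3872.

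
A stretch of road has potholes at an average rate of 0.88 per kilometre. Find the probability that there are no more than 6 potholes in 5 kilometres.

0.8436

Over the interval, μ = 0.88 × 5 = 4.4 (5 kilometres).
P(N ≤ 6) = Σ_{j=0}^{6} e^(−μ) μ^j/j! ≈ 0.8436.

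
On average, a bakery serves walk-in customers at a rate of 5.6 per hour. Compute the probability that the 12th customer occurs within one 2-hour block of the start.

Over the interval, μ = 5.6 × 2 = 11.2 (a 2-hour block = 2 hours).
The 12th arrival falls in the interval iff at least 12 events occur there: P(S_12 ≤ t) = P(N ≥ 12) = 1 − P(N ≤ 11) ≈ 0.4446.

0.4446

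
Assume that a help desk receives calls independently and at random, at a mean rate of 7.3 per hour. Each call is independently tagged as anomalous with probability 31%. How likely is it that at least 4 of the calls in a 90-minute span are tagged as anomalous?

Thinning: the calls that are tagged as anomalous themselves form a Poisson process with rate 0.31 × 7.3 = 2.263 per hour.
Over the interval, μ = 2.263 × 1.5 = 3.3945 (a 90-minute span = 1.5 hours).
P(N ≥ 4) = 1 − P(N ≤ 3) ≈ 0.4404.

0.4404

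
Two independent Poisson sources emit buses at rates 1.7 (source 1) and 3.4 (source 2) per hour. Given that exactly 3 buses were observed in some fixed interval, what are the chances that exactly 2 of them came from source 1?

Given the total, each event is independently from source 1 with probability p = λ_1/(λ_1+λ_2) = 1.7/5.1 ≈ 0.3333.
So K ~ Binomial(3, 1.7/5.1): P(K = 2) = C(3,2) · (1.7/5.1)^2 · (3.4/5.1)^1 ≈ 0.2222.

0.2222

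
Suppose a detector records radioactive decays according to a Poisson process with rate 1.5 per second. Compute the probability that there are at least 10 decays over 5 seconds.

Over the interval, μ = 1.5 × 5 = 7.5 (5 seconds).
P(N ≥ 10) = 1 − P(N ≤ 9) = 1 − Σ_{j=0}^{9} e^(−μ) μ^j/j! ≈ 0.2236.

0.2236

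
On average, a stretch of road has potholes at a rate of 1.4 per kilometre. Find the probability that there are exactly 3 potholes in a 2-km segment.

Over the interval, μ = 1.4 × 2 = 2.8 (a 2-km segment = 2 kilometres).
P(N = 3) = e^(−μ) μ^3/3! = e^(−2.8) · 2.8^3/6 ≈ 0.2225.

0.2225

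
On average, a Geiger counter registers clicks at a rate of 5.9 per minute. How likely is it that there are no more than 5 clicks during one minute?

0.4619

With mean μ = 5.9 per minute,
P(N ≤ 5) = Σ_{j=0}^{5} e^(−μ) μ^j/j! ≈ 0.4619.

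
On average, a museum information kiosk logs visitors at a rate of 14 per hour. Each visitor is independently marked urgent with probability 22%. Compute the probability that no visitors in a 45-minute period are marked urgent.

Thinning: the visitors that are marked urgent themselves form a Poisson process with rate 0.22 × 14 = 3.08 per hour.
Over the interval, μ = 3.08 × 0.75 = 2.31 (a 45-minute period = 0.75 hours).
P(N = 0) = e^(−2.31) · 2.31^0/0! ≈ 0.0993.

0.0993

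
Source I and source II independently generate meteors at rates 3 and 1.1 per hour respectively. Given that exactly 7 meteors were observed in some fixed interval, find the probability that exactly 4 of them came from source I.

Given the total, each event is independently from source I with probability p = λ_I/(λ_I+λ_II) = 3/4.1 ≈ 0.7317.
So K ~ Binomial(7, 3/4.1): P(K = 4) = C(7,4) · (3/4.1)^4 · (1.1/4.1)^3 ≈ 0.1938.

0.1938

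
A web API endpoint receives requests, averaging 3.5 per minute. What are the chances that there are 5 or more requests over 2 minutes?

0.8270

Over the interval, μ = 3.5 × 2 = 7 (2 minutes).
P(N ≥ 5) = 1 − P(N ≤ 4) = 1 − Σ_{j=0}^{4} e^(−μ) μ^j/j! ≈ 0.8270.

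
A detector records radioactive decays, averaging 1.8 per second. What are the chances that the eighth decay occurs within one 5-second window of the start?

Over the interval, μ = 1.8 × 5 = 9 (a 5-second window = 5 seconds).
The eighth arrival falls in the interval iff at least 8 events occur there: P(S_8 ≤ t) = P(N ≥ 8) = 1 − P(N ≤ 7) ≈ 0.6761.

0.6761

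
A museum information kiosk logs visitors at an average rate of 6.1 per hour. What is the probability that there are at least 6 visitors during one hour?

With mean μ = 6.1 per hour,
P(N ≥ 6) = 1 − P(N ≤ 5) = 1 − Σ_{j=0}^{5} e^(−μ) μ^j/j! ≈ 0.5702.

0.5702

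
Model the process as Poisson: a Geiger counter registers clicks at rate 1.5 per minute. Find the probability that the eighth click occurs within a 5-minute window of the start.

Over the interval, μ = 1.5 × 5 = 7.5 (a 5-minute window = 5 minutes).
The eighth arrival falls in the interval iff at least 8 events occur there: P(S_8 ≤ t) = P(N ≥ 8) = 1 − P(N ≤ 7) ≈ 0.4754.

0.4754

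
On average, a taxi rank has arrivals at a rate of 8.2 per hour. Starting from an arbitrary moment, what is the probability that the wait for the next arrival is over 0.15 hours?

0.2923

The wait for the next event is exponential with rate λ = 8.2 per hour.
P(T > 0.15) = e^(−λt) = e^(−8.2 × 0.15) = e^(−1.23) ≈ 0.2923.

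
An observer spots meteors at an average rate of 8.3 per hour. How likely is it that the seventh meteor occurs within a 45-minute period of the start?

Over the interval, μ = 8.3 × 0.75 = 6.225 (a 45-minute period = 0.75 hours).
The seventh arrival falls in the interval iff at least 7 events occur there: P(S_7 ≤ t) = P(N ≥ 7) = 1 − P(N ≤ 6) ≈ 0.4298.

0.4298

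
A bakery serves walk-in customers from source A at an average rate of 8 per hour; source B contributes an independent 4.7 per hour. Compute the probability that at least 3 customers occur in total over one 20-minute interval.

Independent Poisson processes superpose: combined rate λ = 8 + 4.7 = 12.7 per hour.
Over the interval, μ = 12.7 × 1/3 ≈ 4.23333 (a 20-minute interval = 1/3 hours).
P(N ≥ 3) = 1 − P(N ≤ 2) ≈ 0.7941.

0.7941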